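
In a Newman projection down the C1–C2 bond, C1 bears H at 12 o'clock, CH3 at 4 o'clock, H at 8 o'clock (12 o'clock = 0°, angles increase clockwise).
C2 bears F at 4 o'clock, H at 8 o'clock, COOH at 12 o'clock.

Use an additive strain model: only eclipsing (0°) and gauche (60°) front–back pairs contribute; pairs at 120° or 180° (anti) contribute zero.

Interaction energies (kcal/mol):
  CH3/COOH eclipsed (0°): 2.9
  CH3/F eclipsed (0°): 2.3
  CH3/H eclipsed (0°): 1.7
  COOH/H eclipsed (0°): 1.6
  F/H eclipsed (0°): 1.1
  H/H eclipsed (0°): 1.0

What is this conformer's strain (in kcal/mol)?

This conformer is eclipsed. H at 0° is eclipsed with COOH at 0° (1.6); CH3 at 120° is eclipsed with F at 120° (2.3); H at 240° is eclipsed with H at 240° (1.0). Total 4.9 kcal/mol.

4.9 kcal/mol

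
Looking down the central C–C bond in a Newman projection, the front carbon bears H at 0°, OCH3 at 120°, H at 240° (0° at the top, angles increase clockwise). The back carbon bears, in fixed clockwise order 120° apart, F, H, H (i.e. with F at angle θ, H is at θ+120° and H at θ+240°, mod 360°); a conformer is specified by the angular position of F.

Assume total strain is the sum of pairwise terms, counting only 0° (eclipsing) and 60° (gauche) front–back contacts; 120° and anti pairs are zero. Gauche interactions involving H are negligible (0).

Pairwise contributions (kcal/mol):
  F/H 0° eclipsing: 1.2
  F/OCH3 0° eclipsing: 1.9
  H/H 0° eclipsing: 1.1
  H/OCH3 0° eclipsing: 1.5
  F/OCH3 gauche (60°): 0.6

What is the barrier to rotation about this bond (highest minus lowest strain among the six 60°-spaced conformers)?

4.1 kcal/mol

F at 0° is eclipsed. H at 0° is eclipsed with F at 0° (1.2); OCH3 at 120° is eclipsed with H at 120° (1.5); H at 240° is eclipsed with H at 240° (1.1). Total 3.8 kcal/mol.
F at 60° is staggered. OCH3 at 120° is gauche with F at 60° (0.6). Total 0.6 kcal/mol.
F at 120° is eclipsed. H at 0° is eclipsed with H at 0° (1.1); OCH3 at 120° is eclipsed with F at 120° (1.9); H at 240° is eclipsed with H at 240° (1.1). Total 4.1 kcal/mol.
F at 180° is staggered. OCH3 at 120° is gauche with F at 180° (0.6). Total 0.6 kcal/mol.
F at 240° is eclipsed. H at 0° is eclipsed with H at 0° (1.1); OCH3 at 120° is eclipsed with H at 120° (1.5); H at 240° is eclipsed with F at 240° (1.2). Total 3.8 kcal/mol.
F at 300° (staggered): no non-H gauche contacts → 0.0 kcal/mol.
Max at 120° (4.1 kcal/mol), min at 300° (0.0 kcal/mol); barrier = 4.1 kcal/mol.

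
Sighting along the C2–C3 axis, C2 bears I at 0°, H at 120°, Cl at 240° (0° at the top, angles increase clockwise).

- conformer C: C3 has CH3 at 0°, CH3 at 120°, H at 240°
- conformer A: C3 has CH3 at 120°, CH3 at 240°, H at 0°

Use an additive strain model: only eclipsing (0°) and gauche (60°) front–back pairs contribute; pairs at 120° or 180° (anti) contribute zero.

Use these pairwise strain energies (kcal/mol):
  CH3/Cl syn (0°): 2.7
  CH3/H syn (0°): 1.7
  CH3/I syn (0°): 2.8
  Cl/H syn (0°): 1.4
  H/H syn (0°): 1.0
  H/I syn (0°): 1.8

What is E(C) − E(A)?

C (eclipsed): I(0°)/CH3(0°) eclipsed 2.8; H(120°)/CH3(120°) eclipsed 1.7; Cl(240°)/H(240°) eclipsed 1.4 → 5.9 kcal/mol.
A (eclipsed): I(0°)/H(0°) eclipsed 1.8; H(120°)/CH3(120°) eclipsed 1.7; Cl(240°)/CH3(240°) eclipsed 2.7 → 6.2 kcal/mol.
E(C) − E(A) = 5.9 − 6.2 = -0.3 kcal/mol.

-0.3 kcal/mol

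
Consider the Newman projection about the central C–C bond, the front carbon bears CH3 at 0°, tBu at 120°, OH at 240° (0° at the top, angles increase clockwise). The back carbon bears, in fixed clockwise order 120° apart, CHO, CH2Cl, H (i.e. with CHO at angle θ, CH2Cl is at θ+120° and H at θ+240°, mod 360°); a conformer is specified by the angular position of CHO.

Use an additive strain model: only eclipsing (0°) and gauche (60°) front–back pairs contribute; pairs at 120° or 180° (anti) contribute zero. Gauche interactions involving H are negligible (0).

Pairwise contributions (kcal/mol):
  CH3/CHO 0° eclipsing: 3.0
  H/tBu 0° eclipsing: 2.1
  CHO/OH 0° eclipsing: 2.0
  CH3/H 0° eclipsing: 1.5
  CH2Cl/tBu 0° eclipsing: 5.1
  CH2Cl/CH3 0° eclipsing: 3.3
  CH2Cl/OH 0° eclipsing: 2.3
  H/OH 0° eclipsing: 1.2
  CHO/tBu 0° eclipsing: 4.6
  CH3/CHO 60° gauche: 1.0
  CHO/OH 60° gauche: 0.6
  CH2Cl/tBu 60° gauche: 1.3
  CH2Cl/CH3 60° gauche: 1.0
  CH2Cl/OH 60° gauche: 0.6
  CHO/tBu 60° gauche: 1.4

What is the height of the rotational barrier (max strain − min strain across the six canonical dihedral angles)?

CHO at 0° is eclipsed. CH3 at 0° is eclipsed with CHO at 0° (3.0); tBu at 120° is eclipsed with CH2Cl at 120° (5.1); OH at 240° is eclipsed with H at 240° (1.2). Total 9.3 kcal/mol.
CHO at 60° is staggered. CH3 at 0° is gauche with CHO at 60° (1.0); tBu at 120° is gauche with CHO at 60° (1.4); tBu at 120° is gauche with CH2Cl at 180° (1.3); OH at 240° is gauche with CH2Cl at 180° (0.6). Total 4.3 kcal/mol.
CHO at 120° is eclipsed. CH3 at 0° is eclipsed with H at 0° (1.5); tBu at 120° is eclipsed with CHO at 120° (4.6); OH at 240° is eclipsed with CH2Cl at 240° (2.3). Total 8.4 kcal/mol.
CHO at 180° is staggered. CH3 at 0° is gauche with CH2Cl at 300° (1.0); tBu at 120° is gauche with CHO at 180° (1.4); OH at 240° is gauche with CHO at 180° (0.6); OH at 240° is gauche with CH2Cl at 300° (0.6). Total 3.6 kcal/mol.
CHO at 240° is eclipsed. CH3 at 0° is eclipsed with CH2Cl at 0° (3.3); tBu at 120° is eclipsed with H at 120° (2.1); OH at 240° is eclipsed with CHO at 240° (2.0). Total 7.4 kcal/mol.
CHO at 300° is staggered. CH3 at 0° is gauche with CHO at 300° (1.0); CH3 at 0° is gauche with CH2Cl at 60° (1.0); tBu at 120° is gauche with CH2Cl at 60° (1.3); OH at 240° is gauche with CHO at 300° (0.6). Total 3.9 kcal/mol.
Max at 0° (9.3 kcal/mol), min at 180° (3.6 kcal/mol); barrier = 5.7 kcal/mol.

5.7 kcal/mol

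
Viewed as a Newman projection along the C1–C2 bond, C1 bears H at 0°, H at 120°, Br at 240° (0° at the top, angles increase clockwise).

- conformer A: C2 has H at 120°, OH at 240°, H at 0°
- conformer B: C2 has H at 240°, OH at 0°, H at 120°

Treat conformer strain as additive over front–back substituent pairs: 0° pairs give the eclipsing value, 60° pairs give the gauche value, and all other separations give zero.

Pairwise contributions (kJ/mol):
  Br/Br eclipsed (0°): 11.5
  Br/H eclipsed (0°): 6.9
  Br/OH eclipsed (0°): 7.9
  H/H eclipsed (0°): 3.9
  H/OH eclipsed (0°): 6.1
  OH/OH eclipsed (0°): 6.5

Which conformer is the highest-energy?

A (eclipsed): H–H eclipsed, H–H eclipsed, Br–OH eclipsed; 3.9 + 3.9 + 7.9 = 15.7 kJ/mol.
B (eclipsed): H–OH eclipsed, H–H eclipsed, Br–H eclipsed; 6.1 + 3.9 + 6.9 = 16.9 kJ/mol.
B has the highest total (16.9 kJ/mol).

B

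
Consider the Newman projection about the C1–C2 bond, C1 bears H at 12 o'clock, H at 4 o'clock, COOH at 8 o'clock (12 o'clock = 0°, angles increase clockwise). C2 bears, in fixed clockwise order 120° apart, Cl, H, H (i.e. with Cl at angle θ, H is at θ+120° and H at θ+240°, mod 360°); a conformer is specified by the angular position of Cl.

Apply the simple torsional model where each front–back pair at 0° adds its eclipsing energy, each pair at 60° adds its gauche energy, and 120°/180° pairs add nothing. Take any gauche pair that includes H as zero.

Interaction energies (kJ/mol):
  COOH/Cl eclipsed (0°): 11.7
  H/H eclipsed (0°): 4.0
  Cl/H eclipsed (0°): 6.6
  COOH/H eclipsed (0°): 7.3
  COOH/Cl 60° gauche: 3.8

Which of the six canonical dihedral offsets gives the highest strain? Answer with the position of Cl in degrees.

240°

Cl at 0° (eclipsed): H(0°)/Cl(0°) eclipsed 6.6; H(120°)/H(120°) eclipsed 4.0; COOH(240°)/H(240°) eclipsed 7.3 → 17.9 kJ/mol.
Cl at 60° (staggered): no non-H gauche contacts → 0.0 kJ/mol.
Cl at 120° (eclipsed): H(0°)/H(0°) eclipsed 4.0; H(120°)/Cl(120°) eclipsed 6.6; COOH(240°)/H(240°) eclipsed 7.3 → 17.9 kJ/mol.
Cl at 180° (staggered): COOH(240°)/Cl(180°) gauche 3.8 → 3.8 kJ/mol.
Cl at 240° (eclipsed): H(0°)/H(0°) eclipsed 4.0; H(120°)/H(120°) eclipsed 4.0; COOH(240°)/Cl(240°) eclipsed 11.7 → 19.7 kJ/mol.
Cl at 300° (staggered): COOH(240°)/Cl(300°) gauche 3.8 → 3.8 kJ/mol.
The maximum (19.7 kJ/mol) occurs with Cl at 240°.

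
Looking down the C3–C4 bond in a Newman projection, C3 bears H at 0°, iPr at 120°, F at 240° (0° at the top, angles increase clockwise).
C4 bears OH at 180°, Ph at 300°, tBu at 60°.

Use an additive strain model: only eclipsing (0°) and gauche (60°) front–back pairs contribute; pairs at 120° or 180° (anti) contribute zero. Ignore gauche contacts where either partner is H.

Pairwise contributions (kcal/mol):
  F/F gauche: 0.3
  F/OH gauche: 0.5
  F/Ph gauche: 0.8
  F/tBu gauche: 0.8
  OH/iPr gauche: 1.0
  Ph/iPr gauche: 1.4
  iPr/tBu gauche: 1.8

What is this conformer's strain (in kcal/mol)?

4.1 kcal/mol

This conformer (staggered): iPr(120°)/OH(180°) gauche 1.0; iPr(120°)/tBu(60°) gauche 1.8; F(240°)/OH(180°) gauche 0.5; F(240°)/Ph(300°) gauche 0.8 → 4.1 kcal/mol.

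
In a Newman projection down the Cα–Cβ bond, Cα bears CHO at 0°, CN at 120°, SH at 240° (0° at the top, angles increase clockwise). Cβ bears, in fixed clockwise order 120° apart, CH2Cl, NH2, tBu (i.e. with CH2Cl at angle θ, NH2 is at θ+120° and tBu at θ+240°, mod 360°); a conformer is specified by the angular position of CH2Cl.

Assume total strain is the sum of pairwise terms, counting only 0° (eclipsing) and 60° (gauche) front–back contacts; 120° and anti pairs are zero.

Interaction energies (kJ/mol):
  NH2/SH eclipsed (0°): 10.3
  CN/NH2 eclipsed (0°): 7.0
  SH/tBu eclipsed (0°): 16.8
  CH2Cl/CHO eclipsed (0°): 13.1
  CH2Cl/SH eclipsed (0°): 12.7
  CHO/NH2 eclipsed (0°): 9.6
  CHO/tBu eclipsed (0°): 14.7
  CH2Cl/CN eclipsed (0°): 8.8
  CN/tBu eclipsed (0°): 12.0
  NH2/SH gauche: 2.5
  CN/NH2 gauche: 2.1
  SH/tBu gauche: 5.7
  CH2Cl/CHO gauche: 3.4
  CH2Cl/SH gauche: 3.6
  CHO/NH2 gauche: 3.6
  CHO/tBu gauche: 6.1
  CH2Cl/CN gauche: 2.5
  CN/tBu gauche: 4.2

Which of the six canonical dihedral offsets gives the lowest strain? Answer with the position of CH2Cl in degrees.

CH2Cl at 0° (eclipsed): CHO(0°)/CH2Cl(0°) eclipsed 13.1; CN(120°)/NH2(120°) eclipsed 7.0; SH(240°)/tBu(240°) eclipsed 16.8 → 36.9 kJ/mol.
CH2Cl at 60° (staggered): CHO(0°)/CH2Cl(60°) gauche 3.4; CHO(0°)/tBu(300°) gauche 6.1; CN(120°)/CH2Cl(60°) gauche 2.5; CN(120°)/NH2(180°) gauche 2.1; SH(240°)/NH2(180°) gauche 2.5; SH(240°)/tBu(300°) gauche 5.7 → 22.3 kJ/mol.
CH2Cl at 120° (eclipsed): CHO(0°)/tBu(0°) eclipsed 14.7; CN(120°)/CH2Cl(120°) eclipsed 8.8; SH(240°)/NH2(240°) eclipsed 10.3 → 33.8 kJ/mol.
CH2Cl at 180° (staggered): CHO(0°)/NH2(300°) gauche 3.6; CHO(0°)/tBu(60°) gauche 6.1; CN(120°)/CH2Cl(180°) gauche 2.5; CN(120°)/tBu(60°) gauche 4.2; SH(240°)/CH2Cl(180°) gauche 3.6; SH(240°)/NH2(300°) gauche 2.5 → 22.5 kJ/mol.
CH2Cl at 240° (eclipsed): CHO(0°)/NH2(0°) eclipsed 9.6; CN(120°)/tBu(120°) eclipsed 12.0; SH(240°)/CH2Cl(240°) eclipsed 12.7 → 34.3 kJ/mol.
CH2Cl at 300° (staggered): CHO(0°)/CH2Cl(300°) gauche 3.4; CHO(0°)/NH2(60°) gauche 3.6; CN(120°)/NH2(60°) gauche 2.1; CN(120°)/tBu(180°) gauche 4.2; SH(240°)/CH2Cl(300°) gauche 3.6; SH(240°)/tBu(180°) gauche 5.7 → 22.6 kJ/mol.
The minimum (22.3 kJ/mol) occurs with CH2Cl at 60°.

60°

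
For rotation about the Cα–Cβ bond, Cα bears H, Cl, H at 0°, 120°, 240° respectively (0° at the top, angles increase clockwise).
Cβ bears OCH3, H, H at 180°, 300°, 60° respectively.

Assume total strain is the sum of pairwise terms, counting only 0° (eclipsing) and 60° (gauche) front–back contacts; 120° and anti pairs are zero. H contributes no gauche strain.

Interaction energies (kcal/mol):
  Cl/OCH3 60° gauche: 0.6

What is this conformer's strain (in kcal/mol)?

This conformer (staggered): Cl–OCH3 gauche; 0.6 = 0.6 kcal/mol.

0.6 kcal/mol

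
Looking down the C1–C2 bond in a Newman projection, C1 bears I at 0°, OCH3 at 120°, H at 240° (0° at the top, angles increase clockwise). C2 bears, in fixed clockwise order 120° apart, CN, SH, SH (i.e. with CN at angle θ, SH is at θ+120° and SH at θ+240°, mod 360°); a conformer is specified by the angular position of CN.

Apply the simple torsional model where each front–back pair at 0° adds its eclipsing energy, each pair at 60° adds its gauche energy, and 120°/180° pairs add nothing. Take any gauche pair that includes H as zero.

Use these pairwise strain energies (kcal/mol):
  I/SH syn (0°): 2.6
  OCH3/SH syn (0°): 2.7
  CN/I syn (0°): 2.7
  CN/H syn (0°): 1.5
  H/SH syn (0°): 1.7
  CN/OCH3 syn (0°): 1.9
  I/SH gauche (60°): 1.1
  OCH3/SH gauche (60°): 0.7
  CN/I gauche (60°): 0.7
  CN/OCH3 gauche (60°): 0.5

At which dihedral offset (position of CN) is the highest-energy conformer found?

0°

CN at 0° is eclipsed. I at 0° is eclipsed with CN at 0° (2.7); OCH3 at 120° is eclipsed with SH at 120° (2.7); H at 240° is eclipsed with SH at 240° (1.7). Total 7.1 kcal/mol.
CN at 60° is staggered. I at 0° is gauche with CN at 60° (0.7); I at 0° is gauche with SH at 300° (1.1); OCH3 at 120° is gauche with CN at 60° (0.5); OCH3 at 120° is gauche with SH at 180° (0.7). Total 3.0 kcal/mol.
CN at 120° is eclipsed. I at 0° is eclipsed with SH at 0° (2.6); OCH3 at 120° is eclipsed with CN at 120° (1.9); H at 240° is eclipsed with SH at 240° (1.7). Total 6.2 kcal/mol.
CN at 180° is staggered. I at 0° is gauche with SH at 300° (1.1); I at 0° is gauche with SH at 60° (1.1); OCH3 at 120° is gauche with CN at 180° (0.5); OCH3 at 120° is gauche with SH at 60° (0.7). Total 3.4 kcal/mol.
CN at 240° is eclipsed. I at 0° is eclipsed with SH at 0° (2.6); OCH3 at 120° is eclipsed with SH at 120° (2.7); H at 240° is eclipsed with CN at 240° (1.5). Total 6.8 kcal/mol.
CN at 300° is staggered. I at 0° is gauche with CN at 300° (0.7); I at 0° is gauche with SH at 60° (1.1); OCH3 at 120° is gauche with SH at 60° (0.7); OCH3 at 120° is gauche with SH at 180° (0.7). Total 3.2 kcal/mol.
The maximum (7.1 kcal/mol) occurs with CN at 0°.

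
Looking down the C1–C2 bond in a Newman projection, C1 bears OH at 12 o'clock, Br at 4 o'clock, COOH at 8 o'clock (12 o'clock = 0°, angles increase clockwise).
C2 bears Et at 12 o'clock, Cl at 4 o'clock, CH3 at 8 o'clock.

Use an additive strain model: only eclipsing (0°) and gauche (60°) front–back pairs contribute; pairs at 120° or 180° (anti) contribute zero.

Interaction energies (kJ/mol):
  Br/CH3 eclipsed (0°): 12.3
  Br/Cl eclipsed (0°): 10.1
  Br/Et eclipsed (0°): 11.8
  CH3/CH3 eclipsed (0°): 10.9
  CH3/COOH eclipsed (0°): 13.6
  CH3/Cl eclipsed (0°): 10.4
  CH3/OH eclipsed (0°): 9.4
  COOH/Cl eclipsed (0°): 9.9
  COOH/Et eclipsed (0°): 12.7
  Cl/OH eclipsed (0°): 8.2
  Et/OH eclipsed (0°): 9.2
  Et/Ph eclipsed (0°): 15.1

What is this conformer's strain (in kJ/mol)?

This conformer (eclipsed): OH(0°)/Et(0°) eclipsed 9.2; Br(120°)/Cl(120°) eclipsed 10.1; COOH(240°)/CH3(240°) eclipsed 13.6 → 32.9 kJ/mol.

32.9 kJ/mol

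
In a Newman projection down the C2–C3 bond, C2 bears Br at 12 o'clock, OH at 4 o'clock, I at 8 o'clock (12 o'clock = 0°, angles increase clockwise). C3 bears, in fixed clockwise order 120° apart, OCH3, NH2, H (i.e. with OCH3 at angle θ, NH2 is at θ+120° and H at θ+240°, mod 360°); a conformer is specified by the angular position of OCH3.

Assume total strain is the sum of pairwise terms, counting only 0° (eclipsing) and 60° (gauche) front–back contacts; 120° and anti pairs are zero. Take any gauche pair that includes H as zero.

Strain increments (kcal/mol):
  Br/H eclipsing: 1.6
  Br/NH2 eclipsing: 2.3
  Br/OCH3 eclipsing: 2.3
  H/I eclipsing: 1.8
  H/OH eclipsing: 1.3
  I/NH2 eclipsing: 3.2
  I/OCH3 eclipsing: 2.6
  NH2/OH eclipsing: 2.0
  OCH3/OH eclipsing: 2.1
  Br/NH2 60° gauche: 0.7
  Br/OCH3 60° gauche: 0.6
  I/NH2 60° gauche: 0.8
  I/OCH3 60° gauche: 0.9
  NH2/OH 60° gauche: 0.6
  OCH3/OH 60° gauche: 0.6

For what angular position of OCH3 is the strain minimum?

OCH3 at 0° (eclipsed): Br(0°)/OCH3(0°) eclipsed 2.3; OH(120°)/NH2(120°) eclipsed 2.0; I(240°)/H(240°) eclipsed 1.8 → 6.1 kcal/mol.
OCH3 at 60° (staggered): Br(0°)/OCH3(60°) gauche 0.6; OH(120°)/OCH3(60°) gauche 0.6; OH(120°)/NH2(180°) gauche 0.6; I(240°)/NH2(180°) gauche 0.8 → 2.6 kcal/mol.
OCH3 at 120° (eclipsed): Br(0°)/H(0°) eclipsed 1.6; OH(120°)/OCH3(120°) eclipsed 2.1; I(240°)/NH2(240°) eclipsed 3.2 → 6.9 kcal/mol.
OCH3 at 180° (staggered): Br(0°)/NH2(300°) gauche 0.7; OH(120°)/OCH3(180°) gauche 0.6; I(240°)/OCH3(180°) gauche 0.9; I(240°)/NH2(300°) gauche 0.8 → 3.0 kcal/mol.
OCH3 at 240° (eclipsed): Br(0°)/NH2(0°) eclipsed 2.3; OH(120°)/H(120°) eclipsed 1.3; I(240°)/OCH3(240°) eclipsed 2.6 → 6.2 kcal/mol.
OCH3 at 300° (staggered): Br(0°)/OCH3(300°) gauche 0.6; Br(0°)/NH2(60°) gauche 0.7; OH(120°)/NH2(60°) gauche 0.6; I(240°)/OCH3(300°) gauche 0.9 → 2.8 kcal/mol.
The minimum (2.6 kcal/mol) occurs with OCH3 at 60°.

60°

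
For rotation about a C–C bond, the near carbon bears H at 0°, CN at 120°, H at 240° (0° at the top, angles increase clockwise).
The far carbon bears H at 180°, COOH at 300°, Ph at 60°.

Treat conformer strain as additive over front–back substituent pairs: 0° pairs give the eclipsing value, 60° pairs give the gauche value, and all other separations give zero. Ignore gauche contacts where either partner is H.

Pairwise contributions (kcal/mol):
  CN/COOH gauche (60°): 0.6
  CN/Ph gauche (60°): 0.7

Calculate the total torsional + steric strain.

This conformer (staggered): CN–Ph gauche; 0.7 = 0.7 kcal/mol.

0.7 kcal/mol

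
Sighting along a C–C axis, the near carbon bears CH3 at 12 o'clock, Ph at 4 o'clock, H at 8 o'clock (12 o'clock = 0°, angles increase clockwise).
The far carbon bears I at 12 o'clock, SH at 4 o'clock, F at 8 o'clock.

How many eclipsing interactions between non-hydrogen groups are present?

2

Non-H eclipsing pairs: CH3(0°)/I(0°); Ph(120°)/SH(120°) — 2 interactions.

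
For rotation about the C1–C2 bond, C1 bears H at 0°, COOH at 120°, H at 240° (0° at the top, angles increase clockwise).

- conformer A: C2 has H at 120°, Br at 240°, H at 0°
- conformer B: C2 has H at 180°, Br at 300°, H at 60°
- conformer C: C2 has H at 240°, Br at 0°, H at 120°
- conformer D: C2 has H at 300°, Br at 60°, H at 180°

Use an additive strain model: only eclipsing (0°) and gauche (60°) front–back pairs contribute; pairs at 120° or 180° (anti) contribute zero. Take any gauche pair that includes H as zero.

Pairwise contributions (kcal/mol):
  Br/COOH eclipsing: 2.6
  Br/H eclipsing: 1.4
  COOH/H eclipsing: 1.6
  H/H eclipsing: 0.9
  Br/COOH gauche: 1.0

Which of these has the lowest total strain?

A (eclipsed): H–H eclipsed, COOH–H eclipsed, H–Br eclipsed; 0.9 + 1.6 + 1.4 = 3.9 kcal/mol.
B (staggered): no non-H gauche contacts → 0.0 kcal/mol.
C (eclipsed): H–Br eclipsed, COOH–H eclipsed, H–H eclipsed; 1.4 + 1.6 + 0.9 = 3.9 kcal/mol.
D (staggered): COOH–Br gauche; 1.0 = 1.0 kcal/mol.
B has the lowest total (0.0 kcal/mol).

B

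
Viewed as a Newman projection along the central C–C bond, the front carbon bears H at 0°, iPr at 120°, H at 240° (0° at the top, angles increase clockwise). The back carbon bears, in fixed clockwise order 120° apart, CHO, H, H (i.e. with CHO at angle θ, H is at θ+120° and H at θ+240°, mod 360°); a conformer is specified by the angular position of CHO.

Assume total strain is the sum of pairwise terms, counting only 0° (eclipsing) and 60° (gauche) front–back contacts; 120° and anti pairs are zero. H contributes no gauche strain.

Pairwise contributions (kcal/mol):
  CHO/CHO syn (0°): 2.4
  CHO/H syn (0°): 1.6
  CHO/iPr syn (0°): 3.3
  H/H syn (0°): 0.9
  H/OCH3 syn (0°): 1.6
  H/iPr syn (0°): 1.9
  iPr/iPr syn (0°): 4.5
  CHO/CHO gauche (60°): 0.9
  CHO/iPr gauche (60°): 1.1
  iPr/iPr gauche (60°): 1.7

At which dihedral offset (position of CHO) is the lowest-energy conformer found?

CHO at 0° (eclipsed): H(0°)/CHO(0°) eclipsed 1.6; iPr(120°)/H(120°) eclipsed 1.9; H(240°)/H(240°) eclipsed 0.9 → 4.4 kcal/mol.
CHO at 60° (staggered): iPr(120°)/CHO(60°) gauche 1.1 → 1.1 kcal/mol.
CHO at 120° (eclipsed): H(0°)/H(0°) eclipsed 0.9; iPr(120°)/CHO(120°) eclipsed 3.3; H(240°)/H(240°) eclipsed 0.9 → 5.1 kcal/mol.
CHO at 180° (staggered): iPr(120°)/CHO(180°) gauche 1.1 → 1.1 kcal/mol.
CHO at 240° (eclipsed): H(0°)/H(0°) eclipsed 0.9; iPr(120°)/H(120°) eclipsed 1.9; H(240°)/CHO(240°) eclipsed 1.6 → 4.4 kcal/mol.
CHO at 300° (staggered): no non-H gauche contacts → 0.0 kcal/mol.
The minimum (0.0 kcal/mol) occurs with CHO at 300°.

300°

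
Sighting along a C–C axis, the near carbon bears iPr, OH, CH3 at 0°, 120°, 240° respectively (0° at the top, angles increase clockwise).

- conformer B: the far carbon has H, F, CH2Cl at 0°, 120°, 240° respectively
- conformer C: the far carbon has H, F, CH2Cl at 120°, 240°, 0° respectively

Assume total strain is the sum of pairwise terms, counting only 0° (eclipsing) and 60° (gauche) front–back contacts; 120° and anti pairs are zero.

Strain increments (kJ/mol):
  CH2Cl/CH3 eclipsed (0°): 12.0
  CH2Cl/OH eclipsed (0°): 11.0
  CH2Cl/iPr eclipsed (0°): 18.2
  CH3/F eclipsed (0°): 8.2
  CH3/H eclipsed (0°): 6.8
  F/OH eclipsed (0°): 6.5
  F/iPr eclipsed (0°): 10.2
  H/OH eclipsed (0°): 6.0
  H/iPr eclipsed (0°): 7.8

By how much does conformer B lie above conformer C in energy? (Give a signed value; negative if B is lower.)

-6.1 kJ/mol

B (eclipsed): iPr(0°)/H(0°) eclipsed 7.8; OH(120°)/F(120°) eclipsed 6.5; CH3(240°)/CH2Cl(240°) eclipsed 12.0 → 26.3 kJ/mol.
C (eclipsed): iPr(0°)/CH2Cl(0°) eclipsed 18.2; OH(120°)/H(120°) eclipsed 6.0; CH3(240°)/F(240°) eclipsed 8.2 → 32.4 kJ/mol.
E(B) − E(C) = 26.3 − 32.4 = -6.1 kJ/mol.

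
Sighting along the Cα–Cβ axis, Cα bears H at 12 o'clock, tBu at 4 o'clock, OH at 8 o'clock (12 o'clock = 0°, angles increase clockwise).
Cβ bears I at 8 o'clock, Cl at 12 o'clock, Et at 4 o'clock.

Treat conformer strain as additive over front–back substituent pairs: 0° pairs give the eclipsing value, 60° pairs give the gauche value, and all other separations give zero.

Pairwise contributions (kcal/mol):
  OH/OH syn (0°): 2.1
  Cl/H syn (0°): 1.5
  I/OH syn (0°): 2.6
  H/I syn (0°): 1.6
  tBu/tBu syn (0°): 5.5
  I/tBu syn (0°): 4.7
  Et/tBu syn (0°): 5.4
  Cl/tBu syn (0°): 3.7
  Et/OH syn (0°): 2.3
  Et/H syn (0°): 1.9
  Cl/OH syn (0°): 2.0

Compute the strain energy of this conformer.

This conformer (eclipsed): H(0°)/Cl(0°) eclipsed 1.5; tBu(120°)/Et(120°) eclipsed 5.4; OH(240°)/I(240°) eclipsed 2.6 → 9.5 kcal/mol.

9.5 kcal/mol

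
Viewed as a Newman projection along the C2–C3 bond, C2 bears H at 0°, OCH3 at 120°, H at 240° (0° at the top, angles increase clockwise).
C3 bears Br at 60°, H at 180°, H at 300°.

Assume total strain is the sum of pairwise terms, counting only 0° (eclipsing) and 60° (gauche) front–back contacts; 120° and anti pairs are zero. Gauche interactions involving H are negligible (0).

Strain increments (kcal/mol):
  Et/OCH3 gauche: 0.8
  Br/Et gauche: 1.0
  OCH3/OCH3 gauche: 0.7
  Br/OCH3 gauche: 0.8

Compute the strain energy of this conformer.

This conformer (staggered): OCH3(120°)/Br(60°) gauche 0.8 → 0.8 kcal/mol.

0.8 kcal/mol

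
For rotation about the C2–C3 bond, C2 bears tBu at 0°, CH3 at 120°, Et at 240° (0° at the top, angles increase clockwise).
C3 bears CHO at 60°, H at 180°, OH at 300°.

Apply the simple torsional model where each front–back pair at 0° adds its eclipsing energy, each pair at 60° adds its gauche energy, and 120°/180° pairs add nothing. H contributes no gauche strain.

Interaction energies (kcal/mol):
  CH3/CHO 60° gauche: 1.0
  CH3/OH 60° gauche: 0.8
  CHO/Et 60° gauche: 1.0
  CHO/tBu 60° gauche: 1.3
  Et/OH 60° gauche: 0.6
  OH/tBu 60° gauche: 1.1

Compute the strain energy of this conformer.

4.0 kcal/mol

This conformer (staggered): tBu–CHO gauche, tBu–OH gauche, CH3–CHO gauche, Et–OH gauche; 1.3 + 1.1 + 1.0 + 0.6 = 4.0 kcal/mol.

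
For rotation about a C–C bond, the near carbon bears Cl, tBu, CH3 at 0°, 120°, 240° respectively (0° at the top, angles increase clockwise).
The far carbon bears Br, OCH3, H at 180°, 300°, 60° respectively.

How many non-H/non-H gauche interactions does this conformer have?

Non-H gauche pairs: Cl(0°)/OCH3(300°); tBu(120°)/Br(180°); CH3(240°)/Br(180°); CH3(240°)/OCH3(300°) — 4 interactions.

4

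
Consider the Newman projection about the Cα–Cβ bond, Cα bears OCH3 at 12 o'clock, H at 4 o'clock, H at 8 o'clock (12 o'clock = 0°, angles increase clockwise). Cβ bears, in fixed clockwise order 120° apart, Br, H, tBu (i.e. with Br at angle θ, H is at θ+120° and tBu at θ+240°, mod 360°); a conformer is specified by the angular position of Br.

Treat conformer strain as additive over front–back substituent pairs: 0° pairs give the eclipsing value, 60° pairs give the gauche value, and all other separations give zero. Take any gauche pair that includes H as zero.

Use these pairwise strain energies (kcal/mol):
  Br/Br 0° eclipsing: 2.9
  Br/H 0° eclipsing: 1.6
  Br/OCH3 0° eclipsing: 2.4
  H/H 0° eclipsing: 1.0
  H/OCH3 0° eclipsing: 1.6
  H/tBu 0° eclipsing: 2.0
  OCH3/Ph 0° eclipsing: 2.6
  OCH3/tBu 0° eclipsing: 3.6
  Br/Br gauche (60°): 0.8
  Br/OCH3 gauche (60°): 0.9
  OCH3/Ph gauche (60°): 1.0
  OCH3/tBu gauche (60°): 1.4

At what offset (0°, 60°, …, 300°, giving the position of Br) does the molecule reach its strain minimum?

300°

Br at 0° (eclipsed): OCH3(0°)/Br(0°) eclipsed 2.4; H(120°)/H(120°) eclipsed 1.0; H(240°)/tBu(240°) eclipsed 2.0 → 5.4 kcal/mol.
Br at 60° (staggered): OCH3(0°)/Br(60°) gauche 0.9; OCH3(0°)/tBu(300°) gauche 1.4 → 2.3 kcal/mol.
Br at 120° (eclipsed): OCH3(0°)/tBu(0°) eclipsed 3.6; H(120°)/Br(120°) eclipsed 1.6; H(240°)/H(240°) eclipsed 1.0 → 6.2 kcal/mol.
Br at 180° (staggered): OCH3(0°)/tBu(60°) gauche 1.4 → 1.4 kcal/mol.
Br at 240° (eclipsed): OCH3(0°)/H(0°) eclipsed 1.6; H(120°)/tBu(120°) eclipsed 2.0; H(240°)/Br(240°) eclipsed 1.6 → 5.2 kcal/mol.
Br at 300° (staggered): OCH3(0°)/Br(300°) gauche 0.9 → 0.9 kcal/mol.
The minimum (0.9 kcal/mol) occurs with Br at 300°.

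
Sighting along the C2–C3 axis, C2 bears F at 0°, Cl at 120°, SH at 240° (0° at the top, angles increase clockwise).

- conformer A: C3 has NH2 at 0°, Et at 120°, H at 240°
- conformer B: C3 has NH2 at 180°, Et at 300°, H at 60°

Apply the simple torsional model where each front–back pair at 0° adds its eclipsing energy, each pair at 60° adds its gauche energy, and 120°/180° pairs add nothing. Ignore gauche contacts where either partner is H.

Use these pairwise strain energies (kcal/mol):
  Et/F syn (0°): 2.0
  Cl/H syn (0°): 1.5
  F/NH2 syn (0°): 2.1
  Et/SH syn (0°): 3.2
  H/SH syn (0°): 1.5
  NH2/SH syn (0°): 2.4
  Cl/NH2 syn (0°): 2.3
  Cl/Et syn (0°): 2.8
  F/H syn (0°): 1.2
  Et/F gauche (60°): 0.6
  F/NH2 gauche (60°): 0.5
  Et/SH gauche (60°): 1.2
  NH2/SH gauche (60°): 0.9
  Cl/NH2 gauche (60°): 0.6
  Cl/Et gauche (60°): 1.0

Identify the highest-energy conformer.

A

A is eclipsed. F at 0° is eclipsed with NH2 at 0° (2.1); Cl at 120° is eclipsed with Et at 120° (2.8); SH at 240° is eclipsed with H at 240° (1.5). Total 6.4 kcal/mol.
B is staggered. F at 0° is gauche with Et at 300° (0.6); Cl at 120° is gauche with NH2 at 180° (0.6); SH at 240° is gauche with NH2 at 180° (0.9); SH at 240° is gauche with Et at 300° (1.2). Total 3.3 kcal/mol.
A has the highest total (6.4 kcal/mol).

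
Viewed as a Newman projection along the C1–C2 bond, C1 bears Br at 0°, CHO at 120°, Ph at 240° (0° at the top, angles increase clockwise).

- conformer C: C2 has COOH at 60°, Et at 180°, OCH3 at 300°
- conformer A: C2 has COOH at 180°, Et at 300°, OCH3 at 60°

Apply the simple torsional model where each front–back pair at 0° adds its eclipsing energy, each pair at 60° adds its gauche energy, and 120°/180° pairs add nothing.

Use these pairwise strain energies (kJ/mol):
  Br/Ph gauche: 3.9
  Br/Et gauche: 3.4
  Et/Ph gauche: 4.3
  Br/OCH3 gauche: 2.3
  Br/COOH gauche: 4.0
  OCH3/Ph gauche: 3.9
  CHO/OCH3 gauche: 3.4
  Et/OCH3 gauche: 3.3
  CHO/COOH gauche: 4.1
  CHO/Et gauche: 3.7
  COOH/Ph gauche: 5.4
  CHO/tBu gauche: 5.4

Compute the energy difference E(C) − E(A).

C (staggered): Br–COOH gauche, Br–OCH3 gauche, CHO–COOH gauche, CHO–Et gauche, Ph–Et gauche, Ph–OCH3 gauche; 4.0 + 2.3 + 4.1 + 3.7 + 4.3 + 3.9 = 22.3 kJ/mol.
A (staggered): Br–Et gauche, Br–OCH3 gauche, CHO–COOH gauche, CHO–OCH3 gauche, Ph–COOH gauche, Ph–Et gauche; 3.4 + 2.3 + 4.1 + 3.4 + 5.4 + 4.3 = 22.9 kJ/mol.
E(C) − E(A) = 22.3 − 22.9 = -0.6 kJ/mol.

-0.6 kJ/mol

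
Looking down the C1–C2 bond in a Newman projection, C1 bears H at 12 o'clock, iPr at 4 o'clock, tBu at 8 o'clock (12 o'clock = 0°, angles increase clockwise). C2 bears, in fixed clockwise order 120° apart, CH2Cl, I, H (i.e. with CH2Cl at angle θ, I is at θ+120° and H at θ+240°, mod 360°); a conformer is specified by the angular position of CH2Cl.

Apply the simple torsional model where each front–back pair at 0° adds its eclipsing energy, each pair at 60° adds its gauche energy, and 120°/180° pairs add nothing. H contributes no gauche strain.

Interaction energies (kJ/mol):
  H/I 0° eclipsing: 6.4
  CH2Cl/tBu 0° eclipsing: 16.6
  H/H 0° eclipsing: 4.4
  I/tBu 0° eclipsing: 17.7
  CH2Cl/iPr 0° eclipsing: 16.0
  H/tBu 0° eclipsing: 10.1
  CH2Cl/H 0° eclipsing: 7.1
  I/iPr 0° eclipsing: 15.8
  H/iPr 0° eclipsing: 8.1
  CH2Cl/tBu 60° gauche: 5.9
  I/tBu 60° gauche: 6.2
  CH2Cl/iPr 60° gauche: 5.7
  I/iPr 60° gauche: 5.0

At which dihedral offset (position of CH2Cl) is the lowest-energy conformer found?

CH2Cl at 0° (eclipsed): H(0°)/CH2Cl(0°) eclipsed 7.1; iPr(120°)/I(120°) eclipsed 15.8; tBu(240°)/H(240°) eclipsed 10.1 → 33.0 kJ/mol.
CH2Cl at 60° (staggered): iPr(120°)/CH2Cl(60°) gauche 5.7; iPr(120°)/I(180°) gauche 5.0; tBu(240°)/I(180°) gauche 6.2 → 16.9 kJ/mol.
CH2Cl at 120° (eclipsed): H(0°)/H(0°) eclipsed 4.4; iPr(120°)/CH2Cl(120°) eclipsed 16.0; tBu(240°)/I(240°) eclipsed 17.7 → 38.1 kJ/mol.
CH2Cl at 180° (staggered): iPr(120°)/CH2Cl(180°) gauche 5.7; tBu(240°)/CH2Cl(180°) gauche 5.9; tBu(240°)/I(300°) gauche 6.2 → 17.8 kJ/mol.
CH2Cl at 240° (eclipsed): H(0°)/I(0°) eclipsed 6.4; iPr(120°)/H(120°) eclipsed 8.1; tBu(240°)/CH2Cl(240°) eclipsed 16.6 → 31.1 kJ/mol.
CH2Cl at 300° (staggered): iPr(120°)/I(60°) gauche 5.0; tBu(240°)/CH2Cl(300°) gauche 5.9 → 10.9 kJ/mol.
The minimum (10.9 kJ/mol) occurs with CH2Cl at 300°.

300°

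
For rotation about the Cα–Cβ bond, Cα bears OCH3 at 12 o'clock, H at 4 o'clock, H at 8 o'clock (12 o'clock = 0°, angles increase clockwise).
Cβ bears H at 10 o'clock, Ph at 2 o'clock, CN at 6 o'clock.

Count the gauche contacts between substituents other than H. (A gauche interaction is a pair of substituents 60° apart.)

Non-H gauche pairs: OCH3(0°)/Ph(60°) — 1 interaction.

1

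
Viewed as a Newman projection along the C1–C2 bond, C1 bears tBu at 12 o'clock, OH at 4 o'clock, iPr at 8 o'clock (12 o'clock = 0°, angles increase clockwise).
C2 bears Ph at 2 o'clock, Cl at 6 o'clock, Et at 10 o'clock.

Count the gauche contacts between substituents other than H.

Non-H gauche pairs: tBu(0°)/Ph(60°); tBu(0°)/Et(300°); OH(120°)/Ph(60°); OH(120°)/Cl(180°); iPr(240°)/Cl(180°); iPr(240°)/Et(300°) — 6 interactions.

6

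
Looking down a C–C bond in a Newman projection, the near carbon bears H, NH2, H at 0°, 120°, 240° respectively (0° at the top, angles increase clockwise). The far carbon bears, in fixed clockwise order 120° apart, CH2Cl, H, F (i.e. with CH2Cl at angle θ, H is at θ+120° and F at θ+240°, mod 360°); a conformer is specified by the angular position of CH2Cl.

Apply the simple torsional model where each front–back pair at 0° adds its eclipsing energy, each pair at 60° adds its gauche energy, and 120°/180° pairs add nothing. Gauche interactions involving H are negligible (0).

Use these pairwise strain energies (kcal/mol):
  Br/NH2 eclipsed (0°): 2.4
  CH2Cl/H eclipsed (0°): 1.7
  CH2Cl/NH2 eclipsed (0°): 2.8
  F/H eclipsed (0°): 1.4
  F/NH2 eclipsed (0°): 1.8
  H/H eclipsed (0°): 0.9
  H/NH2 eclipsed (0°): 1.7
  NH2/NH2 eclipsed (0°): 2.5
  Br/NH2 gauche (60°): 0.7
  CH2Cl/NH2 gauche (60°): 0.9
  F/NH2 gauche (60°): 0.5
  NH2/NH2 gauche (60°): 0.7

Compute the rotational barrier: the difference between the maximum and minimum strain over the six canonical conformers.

CH2Cl at 0° (eclipsed): H–CH2Cl eclipsed, NH2–H eclipsed, H–F eclipsed; 1.7 + 1.7 + 1.4 = 4.8 kcal/mol.
CH2Cl at 60° (staggered): NH2–CH2Cl gauche; 0.9 = 0.9 kcal/mol.
CH2Cl at 120° (eclipsed): H–F eclipsed, NH2–CH2Cl eclipsed, H–H eclipsed; 1.4 + 2.8 + 0.9 = 5.1 kcal/mol.
CH2Cl at 180° (staggered): NH2–CH2Cl gauche, NH2–F gauche; 0.9 + 0.5 = 1.4 kcal/mol.
CH2Cl at 240° (eclipsed): H–H eclipsed, NH2–F eclipsed, H–CH2Cl eclipsed; 0.9 + 1.8 + 1.7 = 4.4 kcal/mol.
CH2Cl at 300° (staggered): NH2–F gauche; 0.5 = 0.5 kcal/mol.
Max at 120° (5.1 kcal/mol), min at 300° (0.5 kcal/mol); barrier = 4.6 kcal/mol.

4.6 kcal/mol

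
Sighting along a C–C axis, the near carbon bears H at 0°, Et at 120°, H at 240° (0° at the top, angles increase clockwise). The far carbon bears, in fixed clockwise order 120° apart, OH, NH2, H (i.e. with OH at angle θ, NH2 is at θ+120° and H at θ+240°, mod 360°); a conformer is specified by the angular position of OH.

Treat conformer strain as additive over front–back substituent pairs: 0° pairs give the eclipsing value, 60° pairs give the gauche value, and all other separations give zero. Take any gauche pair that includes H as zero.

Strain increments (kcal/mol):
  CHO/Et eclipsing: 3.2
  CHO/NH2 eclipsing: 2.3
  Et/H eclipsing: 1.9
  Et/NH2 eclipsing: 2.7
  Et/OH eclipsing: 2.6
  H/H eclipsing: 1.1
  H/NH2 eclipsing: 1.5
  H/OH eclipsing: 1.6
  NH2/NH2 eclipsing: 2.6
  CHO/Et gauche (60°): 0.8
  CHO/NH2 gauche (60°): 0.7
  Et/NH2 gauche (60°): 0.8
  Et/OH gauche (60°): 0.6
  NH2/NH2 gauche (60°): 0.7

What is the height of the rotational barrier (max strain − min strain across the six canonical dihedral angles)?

OH at 0° (eclipsed): H(0°)/OH(0°) eclipsed 1.6; Et(120°)/NH2(120°) eclipsed 2.7; H(240°)/H(240°) eclipsed 1.1 → 5.4 kcal/mol.
OH at 60° (staggered): Et(120°)/OH(60°) gauche 0.6; Et(120°)/NH2(180°) gauche 0.8 → 1.4 kcal/mol.
OH at 120° (eclipsed): H(0°)/H(0°) eclipsed 1.1; Et(120°)/OH(120°) eclipsed 2.6; H(240°)/NH2(240°) eclipsed 1.5 → 5.2 kcal/mol.
OH at 180° (staggered): Et(120°)/OH(180°) gauche 0.6 → 0.6 kcal/mol.
OH at 240° (eclipsed): H(0°)/NH2(0°) eclipsed 1.5; Et(120°)/H(120°) eclipsed 1.9; H(240°)/OH(240°) eclipsed 1.6 → 5.0 kcal/mol.
OH at 300° (staggered): Et(120°)/NH2(60°) gauche 0.8 → 0.8 kcal/mol.
Max at 0° (5.4 kcal/mol), min at 180° (0.6 kcal/mol); barrier = 4.8 kcal/mol.

4.8 kcal/mol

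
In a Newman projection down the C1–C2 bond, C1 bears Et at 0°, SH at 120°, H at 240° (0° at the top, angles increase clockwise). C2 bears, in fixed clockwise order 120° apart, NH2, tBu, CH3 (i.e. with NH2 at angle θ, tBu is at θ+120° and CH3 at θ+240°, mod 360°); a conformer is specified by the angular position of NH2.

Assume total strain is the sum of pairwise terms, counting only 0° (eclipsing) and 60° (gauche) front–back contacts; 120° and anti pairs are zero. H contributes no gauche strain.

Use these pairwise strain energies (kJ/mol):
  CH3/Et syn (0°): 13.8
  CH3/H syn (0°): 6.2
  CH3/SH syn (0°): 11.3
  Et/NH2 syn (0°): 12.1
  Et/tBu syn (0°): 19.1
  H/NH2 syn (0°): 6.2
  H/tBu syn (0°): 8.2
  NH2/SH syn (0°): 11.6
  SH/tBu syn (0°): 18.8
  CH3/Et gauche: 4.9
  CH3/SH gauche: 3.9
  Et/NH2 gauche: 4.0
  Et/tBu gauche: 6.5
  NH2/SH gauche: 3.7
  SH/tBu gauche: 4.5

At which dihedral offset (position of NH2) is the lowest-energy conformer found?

60°

NH2 at 0° is eclipsed. Et at 0° is eclipsed with NH2 at 0° (12.1); SH at 120° is eclipsed with tBu at 120° (18.8); H at 240° is eclipsed with CH3 at 240° (6.2). Total 37.1 kJ/mol.
NH2 at 60° is staggered. Et at 0° is gauche with NH2 at 60° (4.0); Et at 0° is gauche with CH3 at 300° (4.9); SH at 120° is gauche with NH2 at 60° (3.7); SH at 120° is gauche with tBu at 180° (4.5). Total 17.1 kJ/mol.
NH2 at 120° is eclipsed. Et at 0° is eclipsed with CH3 at 0° (13.8); SH at 120° is eclipsed with NH2 at 120° (11.6); H at 240° is eclipsed with tBu at 240° (8.2). Total 33.6 kJ/mol.
NH2 at 180° is staggered. Et at 0° is gauche with tBu at 300° (6.5); Et at 0° is gauche with CH3 at 60° (4.9); SH at 120° is gauche with NH2 at 180° (3.7); SH at 120° is gauche with CH3 at 60° (3.9). Total 19.0 kJ/mol.
NH2 at 240° is eclipsed. Et at 0° is eclipsed with tBu at 0° (19.1); SH at 120° is eclipsed with CH3 at 120° (11.3); H at 240° is eclipsed with NH2 at 240° (6.2). Total 36.6 kJ/mol.
NH2 at 300° is staggered. Et at 0° is gauche with NH2 at 300° (4.0); Et at 0° is gauche with tBu at 60° (6.5); SH at 120° is gauche with tBu at 60° (4.5); SH at 120° is gauche with CH3 at 180° (3.9). Total 18.9 kJ/mol.
The minimum (17.1 kJ/mol) occurs with NH2 at 60°.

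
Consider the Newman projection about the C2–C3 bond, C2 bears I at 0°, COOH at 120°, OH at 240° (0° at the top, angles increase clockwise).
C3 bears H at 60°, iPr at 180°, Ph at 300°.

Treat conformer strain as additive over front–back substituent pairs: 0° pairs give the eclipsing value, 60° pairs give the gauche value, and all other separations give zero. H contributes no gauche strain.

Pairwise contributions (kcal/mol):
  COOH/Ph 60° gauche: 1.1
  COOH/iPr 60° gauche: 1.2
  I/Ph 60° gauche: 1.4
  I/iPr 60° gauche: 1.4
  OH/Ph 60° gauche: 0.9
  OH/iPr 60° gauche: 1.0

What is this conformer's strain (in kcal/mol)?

4.5 kcal/mol

This conformer (staggered): I(0°)/Ph(300°) gauche 1.4; COOH(120°)/iPr(180°) gauche 1.2; OH(240°)/iPr(180°) gauche 1.0; OH(240°)/Ph(300°) gauche 0.9 → 4.5 kcal/mol.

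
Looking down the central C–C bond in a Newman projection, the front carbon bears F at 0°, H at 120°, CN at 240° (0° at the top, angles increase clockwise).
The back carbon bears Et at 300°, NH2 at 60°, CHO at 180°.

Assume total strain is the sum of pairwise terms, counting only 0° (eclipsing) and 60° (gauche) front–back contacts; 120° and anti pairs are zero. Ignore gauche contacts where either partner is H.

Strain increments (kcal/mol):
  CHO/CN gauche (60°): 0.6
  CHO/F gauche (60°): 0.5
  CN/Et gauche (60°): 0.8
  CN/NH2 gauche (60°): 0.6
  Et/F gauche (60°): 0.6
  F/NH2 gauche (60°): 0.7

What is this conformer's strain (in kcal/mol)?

2.7 kcal/mol

This conformer is staggered. F at 0° is gauche with Et at 300° (0.6); F at 0° is gauche with NH2 at 60° (0.7); CN at 240° is gauche with Et at 300° (0.8); CN at 240° is gauche with CHO at 180° (0.6). Total 2.7 kcal/mol.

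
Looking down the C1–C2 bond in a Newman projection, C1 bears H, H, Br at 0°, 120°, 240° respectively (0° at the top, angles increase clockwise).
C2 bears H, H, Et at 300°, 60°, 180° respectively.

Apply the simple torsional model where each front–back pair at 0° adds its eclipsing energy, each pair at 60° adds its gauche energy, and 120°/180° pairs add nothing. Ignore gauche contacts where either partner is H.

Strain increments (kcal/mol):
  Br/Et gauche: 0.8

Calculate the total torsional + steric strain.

This conformer is staggered. Br at 240° is gauche with Et at 180° (0.8). Total 0.8 kcal/mol.

0.8 kcal/mol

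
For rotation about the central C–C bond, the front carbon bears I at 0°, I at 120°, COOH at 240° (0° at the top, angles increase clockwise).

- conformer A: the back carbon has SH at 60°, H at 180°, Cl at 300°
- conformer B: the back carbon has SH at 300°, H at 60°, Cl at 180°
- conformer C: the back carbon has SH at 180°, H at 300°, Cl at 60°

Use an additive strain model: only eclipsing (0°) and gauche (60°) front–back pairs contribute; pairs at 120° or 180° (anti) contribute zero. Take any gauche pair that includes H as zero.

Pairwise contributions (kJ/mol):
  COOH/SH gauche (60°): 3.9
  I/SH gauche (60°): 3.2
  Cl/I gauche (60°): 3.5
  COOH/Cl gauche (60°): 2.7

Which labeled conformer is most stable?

A

A (staggered): I–SH gauche, I–Cl gauche, I–SH gauche, COOH–Cl gauche; 3.2 + 3.5 + 3.2 + 2.7 = 12.6 kJ/mol.
B (staggered): I–SH gauche, I–Cl gauche, COOH–SH gauche, COOH–Cl gauche; 3.2 + 3.5 + 3.9 + 2.7 = 13.3 kJ/mol.
C (staggered): I–Cl gauche, I–SH gauche, I–Cl gauche, COOH–SH gauche; 3.5 + 3.2 + 3.5 + 3.9 = 14.1 kJ/mol.
A has the lowest total (12.6 kJ/mol).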